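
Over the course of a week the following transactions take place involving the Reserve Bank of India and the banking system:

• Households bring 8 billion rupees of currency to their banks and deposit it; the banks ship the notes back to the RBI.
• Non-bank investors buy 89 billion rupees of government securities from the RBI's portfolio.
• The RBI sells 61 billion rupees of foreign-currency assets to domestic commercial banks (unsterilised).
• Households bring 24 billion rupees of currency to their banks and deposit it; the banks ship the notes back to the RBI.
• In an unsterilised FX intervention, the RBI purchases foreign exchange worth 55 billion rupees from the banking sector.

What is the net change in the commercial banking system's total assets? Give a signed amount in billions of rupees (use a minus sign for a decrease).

RBI balance sheet:
  Assets:      Securities −89B, Foreign assets −6B
  Liabilities: Bank reserves −63B, Currency in circulation −32B
Commercial banking system:
  Assets:      Reserves at CB −63B, Foreign assets +6B
  Liabilities: Checkable deposits −57B
Change in total bank assets = -57 billion.

-57 billion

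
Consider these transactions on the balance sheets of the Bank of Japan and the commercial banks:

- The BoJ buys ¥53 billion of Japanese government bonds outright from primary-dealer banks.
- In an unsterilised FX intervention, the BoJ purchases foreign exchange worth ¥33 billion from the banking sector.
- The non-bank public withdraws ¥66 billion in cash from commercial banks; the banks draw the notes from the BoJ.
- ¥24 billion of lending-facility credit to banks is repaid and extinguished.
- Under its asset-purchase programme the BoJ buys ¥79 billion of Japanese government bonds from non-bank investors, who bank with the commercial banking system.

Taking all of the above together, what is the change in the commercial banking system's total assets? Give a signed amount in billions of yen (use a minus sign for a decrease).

-¥11 billion

OMO purchase (from banks) ¥53 billion: just an asset swap on bank balance sheets → 0.
FX purchase ¥33 billion: just an asset swap on bank balance sheets → 0.
Currency withdrawal ¥66 billion: bank balance sheets shrink → −¥66B.
Discount-window repayment ¥24 billion: bank balance sheets shrink → −¥24B.
Asset purchase (from non-banks) ¥79 billion: bank balance sheets expand → +¥79B.
Net: 0 + 0 − 66 − 24 + 79 = -¥11 billion.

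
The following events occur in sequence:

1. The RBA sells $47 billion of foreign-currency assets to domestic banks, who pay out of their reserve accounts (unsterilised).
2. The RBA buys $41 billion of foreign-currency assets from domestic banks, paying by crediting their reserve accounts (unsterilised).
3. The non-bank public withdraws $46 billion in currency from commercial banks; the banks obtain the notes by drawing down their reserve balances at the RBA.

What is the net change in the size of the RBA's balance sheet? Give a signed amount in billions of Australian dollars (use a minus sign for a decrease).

-$6 billion

RBA balance sheet:
  Assets:      Foreign assets −$6B
  Liabilities: Bank reserves −$52B, Currency in circulation +$46B
Commercial banking system:
  Assets:      Reserves at CB −$52B, Foreign assets +$6B
  Liabilities: Checkable deposits −$46B
Change in total RBA assets = -$6 billion.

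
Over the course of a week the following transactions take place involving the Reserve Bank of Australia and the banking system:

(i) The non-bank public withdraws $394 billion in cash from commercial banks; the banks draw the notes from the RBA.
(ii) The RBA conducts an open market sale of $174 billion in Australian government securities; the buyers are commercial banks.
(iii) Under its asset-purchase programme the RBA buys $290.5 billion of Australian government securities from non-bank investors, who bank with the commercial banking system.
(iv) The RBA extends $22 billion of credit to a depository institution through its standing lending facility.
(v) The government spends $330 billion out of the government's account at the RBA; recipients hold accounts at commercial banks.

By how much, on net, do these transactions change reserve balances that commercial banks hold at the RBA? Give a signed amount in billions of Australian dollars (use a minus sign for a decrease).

Currency withdrawal $394 billion: banks swap reserves for currency → −$394B.
OMO sale (to banks) $174 billion: the buying banks pay out of their reserve balances → −$174B.
Asset purchase (from non-banks) $290.5 billion: the RBA pays by crediting reserve accounts → +$290.5B.
Discount-window loan $22 billion: the loan is credited to the bank's reserve account → +$22B.
Government spending $330 billion: government payments flow into bank reserve accounts → +$330B.
Net: −394 − 174 + 290.5 + 22 + 330 = +$74.5 billion.

+$74.5 billion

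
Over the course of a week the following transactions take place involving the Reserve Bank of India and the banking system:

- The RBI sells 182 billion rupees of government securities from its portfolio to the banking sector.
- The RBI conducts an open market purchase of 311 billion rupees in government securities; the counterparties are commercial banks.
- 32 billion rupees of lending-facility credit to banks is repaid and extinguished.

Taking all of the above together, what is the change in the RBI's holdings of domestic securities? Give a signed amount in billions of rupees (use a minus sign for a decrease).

RBI balance sheet:
  Assets:      Securities +129B, Loans to banks −32B
  Liabilities: Bank reserves +97B
So the change in the RBI's holdings of domestic securities is +129 billion.

+129 billion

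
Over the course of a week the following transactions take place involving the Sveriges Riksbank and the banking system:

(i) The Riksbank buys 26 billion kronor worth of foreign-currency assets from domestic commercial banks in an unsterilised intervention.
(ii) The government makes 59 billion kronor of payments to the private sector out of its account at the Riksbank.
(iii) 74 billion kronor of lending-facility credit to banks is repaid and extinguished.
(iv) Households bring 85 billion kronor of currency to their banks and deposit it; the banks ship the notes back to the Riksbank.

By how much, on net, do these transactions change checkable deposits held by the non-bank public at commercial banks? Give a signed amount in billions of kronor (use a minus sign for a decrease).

FX purchase 26 billion kronor: the counterparty is a bank, so public deposits are unchanged → 0.
Government spending 59 billion kronor: non-bank counterparties' bank balances rise → +59B.
Discount-window repayment 74 billion kronor: the counterparty is a bank, so public deposits are unchanged → 0.
Currency deposit 85 billion kronor: non-bank counterparties' bank balances rise → +85B.
Net: 0 + 59 + 0 + 85 = +144 billion.

+144 billion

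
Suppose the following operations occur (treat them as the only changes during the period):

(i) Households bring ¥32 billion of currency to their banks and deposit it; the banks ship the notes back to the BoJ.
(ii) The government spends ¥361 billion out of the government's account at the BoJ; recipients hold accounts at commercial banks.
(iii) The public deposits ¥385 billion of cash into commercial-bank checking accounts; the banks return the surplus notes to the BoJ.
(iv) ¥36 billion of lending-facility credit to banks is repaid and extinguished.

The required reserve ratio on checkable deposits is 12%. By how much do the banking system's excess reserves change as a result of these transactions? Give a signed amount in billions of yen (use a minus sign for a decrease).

+¥648.64 billion

Currency deposit ¥32 billion: reserves +¥32B, deposits +¥32B.
Government spending ¥361 billion: reserves +¥361B, deposits +¥361B.
Currency deposit ¥385 billion: reserves +¥385B, deposits +¥385B.
Discount-window repayment ¥36 billion: reserves −¥36B, deposits 0.
Totals: Δreserves = +¥742B, Δdeposits = +¥778B.
Δrequired reserves = 12% × +¥778B = +¥93.36B.
Δexcess reserves = Δreserves − Δrequired = +¥742B − (+¥93.36B) = +¥648.64 billion.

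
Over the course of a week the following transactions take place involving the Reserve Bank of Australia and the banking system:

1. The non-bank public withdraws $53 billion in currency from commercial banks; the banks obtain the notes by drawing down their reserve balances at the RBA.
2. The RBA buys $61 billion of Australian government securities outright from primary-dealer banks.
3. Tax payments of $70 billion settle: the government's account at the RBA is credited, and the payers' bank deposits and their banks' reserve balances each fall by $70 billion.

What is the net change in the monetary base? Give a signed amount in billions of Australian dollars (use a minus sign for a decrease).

RBA balance sheet:
  Assets:      Securities +$61B
  Liabilities: Bank reserves −$62B, Currency in circulation +$53B, Government deposits +$70B
Commercial banking system:
  Assets:      Reserves at CB −$62B, Securities −$61B
  Liabilities: Checkable deposits −$123B
Monetary base = currency + reserves: +$53B + (−$62B) = -$9 billion.

-$9 billion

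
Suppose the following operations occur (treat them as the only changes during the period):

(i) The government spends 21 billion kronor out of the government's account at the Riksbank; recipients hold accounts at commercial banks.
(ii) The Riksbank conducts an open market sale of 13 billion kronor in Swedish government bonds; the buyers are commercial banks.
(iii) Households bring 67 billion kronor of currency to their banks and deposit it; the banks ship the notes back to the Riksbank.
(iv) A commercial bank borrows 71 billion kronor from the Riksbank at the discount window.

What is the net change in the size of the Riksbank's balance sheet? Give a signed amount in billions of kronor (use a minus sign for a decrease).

+58 billion

Riksbank balance sheet:
  Assets:      Securities −13B, Loans to banks +71B
  Liabilities: Bank reserves +146B, Currency in circulation −67B, Government deposits −21B
Commercial banking system:
  Assets:      Reserves at CB +146B, Securities +13B
  Liabilities: Checkable deposits +88B, Borrowings from CB +71B
Change in total Riksbank assets = +58 billion.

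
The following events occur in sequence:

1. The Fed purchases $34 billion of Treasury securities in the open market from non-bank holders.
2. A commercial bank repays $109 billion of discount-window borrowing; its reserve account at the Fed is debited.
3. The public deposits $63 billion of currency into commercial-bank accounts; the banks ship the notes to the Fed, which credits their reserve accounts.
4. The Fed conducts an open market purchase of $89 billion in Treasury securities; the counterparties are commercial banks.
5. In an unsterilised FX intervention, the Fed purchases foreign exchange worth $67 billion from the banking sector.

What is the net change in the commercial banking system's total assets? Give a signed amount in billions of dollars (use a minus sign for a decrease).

-$12 billion

Asset purchase (from non-banks) $34 billion: bank balance sheets expand → +$34B.
Discount-window repayment $109 billion: bank balance sheets shrink → −$109B.
Currency deposit $63 billion: bank balance sheets expand → +$63B.
OMO purchase (from banks) $89 billion: just an asset swap on bank balance sheets → 0.
FX purchase $67 billion: just an asset swap on bank balance sheets → 0.
Net: 34 − 109 + 63 + 0 + 0 = -$12 billion.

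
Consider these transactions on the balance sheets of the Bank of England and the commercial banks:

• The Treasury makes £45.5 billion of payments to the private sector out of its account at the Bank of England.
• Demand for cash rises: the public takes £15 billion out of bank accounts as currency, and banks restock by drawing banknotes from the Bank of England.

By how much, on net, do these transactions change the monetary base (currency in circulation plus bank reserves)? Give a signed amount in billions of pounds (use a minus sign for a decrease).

Government spending £45.5 billion: a non-base liability converts back to reserves → +£45.5B.
Currency withdrawal £15 billion: just a shift between currency and reserves — both are base money → 0.
Net: 45.5 + 0 = +£45.5 billion.

+£45.5 billion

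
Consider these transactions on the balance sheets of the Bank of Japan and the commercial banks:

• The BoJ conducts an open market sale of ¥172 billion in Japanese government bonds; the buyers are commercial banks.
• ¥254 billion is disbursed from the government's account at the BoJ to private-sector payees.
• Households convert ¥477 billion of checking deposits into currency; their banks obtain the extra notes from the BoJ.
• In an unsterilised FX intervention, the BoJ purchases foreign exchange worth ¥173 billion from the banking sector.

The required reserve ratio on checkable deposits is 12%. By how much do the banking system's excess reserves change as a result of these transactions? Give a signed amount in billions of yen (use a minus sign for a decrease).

OMO sale (to banks) ¥172 billion: reserves −¥172B, deposits 0.
Government spending ¥254 billion: reserves +¥254B, deposits +¥254B.
Currency withdrawal ¥477 billion: reserves −¥477B, deposits −¥477B.
FX purchase ¥173 billion: reserves +¥173B, deposits 0.
Totals: Δreserves = −¥222B, Δdeposits = −¥223B.
Δrequired reserves = 12% × −¥223B = −¥26.76B.
Δexcess reserves = Δreserves − Δrequired = −¥222B − (−¥26.76B) = -¥195.24 billion.

-¥195.24 billion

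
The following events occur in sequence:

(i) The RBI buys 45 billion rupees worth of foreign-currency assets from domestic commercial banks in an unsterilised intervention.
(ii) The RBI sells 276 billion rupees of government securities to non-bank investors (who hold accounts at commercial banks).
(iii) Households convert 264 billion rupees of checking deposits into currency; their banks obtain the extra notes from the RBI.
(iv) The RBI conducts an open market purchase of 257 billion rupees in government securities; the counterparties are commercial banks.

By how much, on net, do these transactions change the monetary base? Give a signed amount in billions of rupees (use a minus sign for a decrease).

+26 billion

RBI balance sheet:
  Assets:      Securities −19B, Foreign assets +45B
  Liabilities: Bank reserves −238B, Currency in circulation +264B
Monetary base = currency + reserves: +264B + (−238B) = +26 billion.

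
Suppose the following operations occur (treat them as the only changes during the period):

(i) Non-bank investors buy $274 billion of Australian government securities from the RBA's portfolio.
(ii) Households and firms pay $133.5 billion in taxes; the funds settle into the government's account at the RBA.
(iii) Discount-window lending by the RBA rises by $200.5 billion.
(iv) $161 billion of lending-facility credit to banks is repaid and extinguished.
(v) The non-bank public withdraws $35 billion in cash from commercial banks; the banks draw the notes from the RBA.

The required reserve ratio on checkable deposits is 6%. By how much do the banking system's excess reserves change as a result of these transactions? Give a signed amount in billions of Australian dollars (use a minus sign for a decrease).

-$376.45 billion

Asset sale (to non-banks) $274 billion: reserves −$274B, deposits −$274B.
Government account inflow $133.5 billion: reserves −$133.5B, deposits −$133.5B.
Discount-window loan $200.5 billion: reserves +$200.5B, deposits 0.
Discount-window repayment $161 billion: reserves −$161B, deposits 0.
Currency withdrawal $35 billion: reserves −$35B, deposits −$35B.
Totals: Δreserves = −$403B, Δdeposits = −$442.5B.
Δrequired reserves = 6% × −$442.5B = −$26.55B.
Δexcess reserves = Δreserves − Δrequired = −$403B − (−$26.55B) = -$376.45 billion.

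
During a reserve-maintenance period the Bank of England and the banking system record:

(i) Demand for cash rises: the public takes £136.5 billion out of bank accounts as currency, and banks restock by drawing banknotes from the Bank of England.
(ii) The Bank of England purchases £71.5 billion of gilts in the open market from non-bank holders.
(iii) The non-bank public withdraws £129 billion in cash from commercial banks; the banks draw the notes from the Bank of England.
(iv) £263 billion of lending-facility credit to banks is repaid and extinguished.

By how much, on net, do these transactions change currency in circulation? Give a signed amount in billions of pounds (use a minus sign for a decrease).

+£265.5 billion

Currency withdrawal £136.5 billion: notes leave the central bank → +£136.5B.
Asset purchase (from non-banks) £71.5 billion: no currency enters or leaves circulation → 0.
Currency withdrawal £129 billion: notes leave the central bank → +£129B.
Discount-window repayment £263 billion: no currency enters or leaves circulation → 0.
Net: 136.5 + 0 + 129 + 0 = +£265.5 billion.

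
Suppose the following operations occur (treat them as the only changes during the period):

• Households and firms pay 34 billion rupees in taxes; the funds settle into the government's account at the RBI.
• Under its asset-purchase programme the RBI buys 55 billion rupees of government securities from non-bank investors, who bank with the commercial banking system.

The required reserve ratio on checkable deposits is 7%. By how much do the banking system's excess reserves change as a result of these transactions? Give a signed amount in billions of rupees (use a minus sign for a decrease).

Government account inflow 34 billion rupees: reserves −34B, deposits −34B.
Asset purchase (from non-banks) 55 billion rupees: reserves +55B, deposits +55B.
Totals: Δreserves = +21B, Δdeposits = +21B.
Δrequired reserves = 7% × +21B = +1.47B.
Δexcess reserves = Δreserves − Δrequired = +21B − (+1.47B) = +19.53 billion.

+19.53 billion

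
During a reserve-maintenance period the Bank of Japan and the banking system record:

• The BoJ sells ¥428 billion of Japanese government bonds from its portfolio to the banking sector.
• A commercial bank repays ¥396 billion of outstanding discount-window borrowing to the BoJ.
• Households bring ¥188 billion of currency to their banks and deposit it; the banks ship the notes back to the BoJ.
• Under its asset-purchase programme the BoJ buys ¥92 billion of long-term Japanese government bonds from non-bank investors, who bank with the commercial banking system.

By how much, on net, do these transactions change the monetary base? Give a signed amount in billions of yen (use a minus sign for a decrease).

BoJ balance sheet:
  Assets:      Securities −¥336B, Loans to banks −¥396B
  Liabilities: Bank reserves −¥544B, Currency in circulation −¥188B
Commercial banking system:
  Assets:      Reserves at CB −¥544B, Securities +¥428B
  Liabilities: Checkable deposits +¥280B, Borrowings from CB −¥396B
Monetary base = currency + reserves: −¥188B + (−¥544B) = -¥732 billion.

-¥732 billion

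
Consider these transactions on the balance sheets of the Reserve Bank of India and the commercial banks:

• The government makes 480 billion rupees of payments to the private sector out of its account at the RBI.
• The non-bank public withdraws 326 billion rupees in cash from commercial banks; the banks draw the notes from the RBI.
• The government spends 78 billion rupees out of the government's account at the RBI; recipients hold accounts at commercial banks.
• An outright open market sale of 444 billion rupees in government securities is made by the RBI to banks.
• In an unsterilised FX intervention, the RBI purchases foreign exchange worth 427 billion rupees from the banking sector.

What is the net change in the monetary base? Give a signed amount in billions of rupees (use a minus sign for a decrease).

Government spending 480 billion rupees: a non-base liability converts back to reserves → +480B.
Currency withdrawal 326 billion rupees: just a shift between currency and reserves — both are base money → 0.
Government spending 78 billion rupees: a non-base liability converts back to reserves → +78B.
OMO sale (to banks) 444 billion rupees: RBI balance sheet contracts → −444B.
FX purchase 427 billion rupees: RBI balance sheet expands → +427B.
Net: 480 + 0 + 78 − 444 + 427 = +541 billion.

+541 billion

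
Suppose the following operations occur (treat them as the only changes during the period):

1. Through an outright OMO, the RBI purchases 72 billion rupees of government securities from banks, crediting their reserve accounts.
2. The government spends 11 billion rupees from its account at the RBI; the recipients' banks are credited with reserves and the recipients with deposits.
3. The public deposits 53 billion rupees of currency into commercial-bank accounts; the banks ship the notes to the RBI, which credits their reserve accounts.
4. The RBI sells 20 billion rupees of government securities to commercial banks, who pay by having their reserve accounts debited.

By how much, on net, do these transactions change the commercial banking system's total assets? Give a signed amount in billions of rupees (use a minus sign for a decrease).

+64 billion

OMO purchase (from banks) 72 billion rupees: just an asset swap on bank balance sheets → 0.
Government spending 11 billion rupees: bank balance sheets expand → +11B.
Currency deposit 53 billion rupees: bank balance sheets expand → +53B.
OMO sale (to banks) 20 billion rupees: just an asset swap on bank balance sheets → 0.
Net: 0 + 11 + 53 + 0 = +64 billion.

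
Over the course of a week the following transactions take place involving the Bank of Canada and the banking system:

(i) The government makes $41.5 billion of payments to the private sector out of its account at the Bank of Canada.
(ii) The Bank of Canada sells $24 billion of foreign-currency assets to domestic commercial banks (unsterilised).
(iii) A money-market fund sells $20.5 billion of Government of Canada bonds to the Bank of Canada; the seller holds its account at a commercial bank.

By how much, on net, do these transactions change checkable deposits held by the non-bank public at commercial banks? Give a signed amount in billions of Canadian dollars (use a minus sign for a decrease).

+$62 billion

Bank of Canada balance sheet:
  Assets:      Securities +$20.5B, Foreign assets −$24B
  Liabilities: Bank reserves +$38B, Government deposits −$41.5B
Commercial banking system:
  Assets:      Reserves at CB +$38B, Foreign assets +$24B
  Liabilities: Checkable deposits +$62B
So the change in checkable deposits held by the non-bank public at commercial banks is +$62 billion.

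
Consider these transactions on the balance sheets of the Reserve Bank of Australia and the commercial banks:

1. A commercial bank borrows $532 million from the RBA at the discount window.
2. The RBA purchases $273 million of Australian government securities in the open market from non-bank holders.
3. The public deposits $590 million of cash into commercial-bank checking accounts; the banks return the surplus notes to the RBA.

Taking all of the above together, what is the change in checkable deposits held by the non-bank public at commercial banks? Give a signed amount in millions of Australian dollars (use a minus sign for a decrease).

+$863 million

RBA balance sheet:
  Assets:      Securities +$273M, Loans to banks +$532M
  Liabilities: Bank reserves +$1395M, Currency in circulation −$590M
Commercial banking system:
  Assets:      Reserves at CB +$1395M
  Liabilities: Checkable deposits +$863M, Borrowings from CB +$532M
So the change in checkable deposits held by the non-bank public at commercial banks is +$863 million.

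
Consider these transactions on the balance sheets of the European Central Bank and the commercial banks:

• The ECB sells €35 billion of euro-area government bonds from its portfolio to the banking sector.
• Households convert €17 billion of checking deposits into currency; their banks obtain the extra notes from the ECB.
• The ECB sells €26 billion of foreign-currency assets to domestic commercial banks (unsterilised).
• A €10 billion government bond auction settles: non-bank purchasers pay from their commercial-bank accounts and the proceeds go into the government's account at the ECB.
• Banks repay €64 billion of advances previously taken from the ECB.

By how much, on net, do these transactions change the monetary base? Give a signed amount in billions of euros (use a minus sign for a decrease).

-€135 billion

OMO sale (to banks) €35 billion: ECB balance sheet contracts → −€35B.
Currency withdrawal €17 billion: just a shift between currency and reserves — both are base money → 0.
FX sale €26 billion: ECB balance sheet contracts → −€26B.
Government account inflow €10 billion: reserves shift to a non-base liability → −€10B.
Discount-window repayment €64 billion: ECB balance sheet contracts → −€64B.
Net: −35 + 0 − 26 − 10 − 64 = -€135 billion.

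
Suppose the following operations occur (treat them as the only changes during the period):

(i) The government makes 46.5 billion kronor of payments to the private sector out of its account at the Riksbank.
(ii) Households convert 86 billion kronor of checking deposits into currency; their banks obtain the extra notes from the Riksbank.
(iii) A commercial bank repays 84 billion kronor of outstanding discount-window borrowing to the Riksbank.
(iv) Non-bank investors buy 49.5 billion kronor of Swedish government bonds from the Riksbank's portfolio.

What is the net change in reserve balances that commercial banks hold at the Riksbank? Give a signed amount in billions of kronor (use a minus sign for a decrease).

-173 billion

Government spending 46.5 billion kronor: government payments flow into bank reserve accounts → +46.5B.
Currency withdrawal 86 billion kronor: banks swap reserves for currency → −86B.
Discount-window repayment 84 billion kronor: repayment is debited from reserves → −84B.
Asset sale (to non-banks) 49.5 billion kronor: the non-bank buyers' banks settle from reserves → −49.5B.
Net: 46.5 − 86 − 84 − 49.5 = -173 billion.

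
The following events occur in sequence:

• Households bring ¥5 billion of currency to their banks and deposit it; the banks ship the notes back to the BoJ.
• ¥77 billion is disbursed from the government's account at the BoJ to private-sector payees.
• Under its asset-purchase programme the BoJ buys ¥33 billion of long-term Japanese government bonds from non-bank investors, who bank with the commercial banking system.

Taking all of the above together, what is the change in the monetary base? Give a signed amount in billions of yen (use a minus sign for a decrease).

+¥110 billion

Currency deposit ¥5 billion: just a shift between currency and reserves — both are base money → 0.
Government spending ¥77 billion: a non-base liability converts back to reserves → +¥77B.
Asset purchase (from non-banks) ¥33 billion: BoJ balance sheet expands → +¥33B.
Net: 0 + 77 + 33 = +¥110 billion.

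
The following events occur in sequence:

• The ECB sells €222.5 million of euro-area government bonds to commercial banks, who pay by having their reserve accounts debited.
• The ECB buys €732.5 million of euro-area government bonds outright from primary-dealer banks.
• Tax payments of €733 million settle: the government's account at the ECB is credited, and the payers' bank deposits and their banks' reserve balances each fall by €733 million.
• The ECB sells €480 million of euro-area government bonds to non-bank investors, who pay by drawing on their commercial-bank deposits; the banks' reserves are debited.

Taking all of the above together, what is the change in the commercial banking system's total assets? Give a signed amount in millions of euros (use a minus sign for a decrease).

-€1213 million

ECB balance sheet:
  Assets:      Securities +€30M
  Liabilities: Bank reserves −€703M, Government deposits +€733M
Commercial banking system:
  Assets:      Reserves at CB −€703M, Securities −€510M
  Liabilities: Checkable deposits −€1213M
Change in total bank assets = -€1213 million.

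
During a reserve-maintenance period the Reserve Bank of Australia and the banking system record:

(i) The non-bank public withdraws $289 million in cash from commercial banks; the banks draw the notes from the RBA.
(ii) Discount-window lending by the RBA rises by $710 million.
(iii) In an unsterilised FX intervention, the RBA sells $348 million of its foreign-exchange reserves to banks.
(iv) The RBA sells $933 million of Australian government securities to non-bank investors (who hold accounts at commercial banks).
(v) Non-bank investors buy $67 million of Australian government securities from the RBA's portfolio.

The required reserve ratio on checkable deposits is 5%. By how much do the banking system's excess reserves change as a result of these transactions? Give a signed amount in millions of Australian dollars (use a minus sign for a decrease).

Currency withdrawal $289 million: reserves −$289M, deposits −$289M.
Discount-window loan $710 million: reserves +$710M, deposits 0.
FX sale $348 million: reserves −$348M, deposits 0.
Asset sale (to non-banks) $933 million: reserves −$933M, deposits −$933M.
Asset sale (to non-banks) $67 million: reserves −$67M, deposits −$67M.
Totals: Δreserves = −$927M, Δdeposits = −$1289M.
Δrequired reserves = 5% × −$1289M = −$64.45M.
Δexcess reserves = Δreserves − Δrequired = −$927M − (−$64.45M) = -$862.55 million.

-$862.55 million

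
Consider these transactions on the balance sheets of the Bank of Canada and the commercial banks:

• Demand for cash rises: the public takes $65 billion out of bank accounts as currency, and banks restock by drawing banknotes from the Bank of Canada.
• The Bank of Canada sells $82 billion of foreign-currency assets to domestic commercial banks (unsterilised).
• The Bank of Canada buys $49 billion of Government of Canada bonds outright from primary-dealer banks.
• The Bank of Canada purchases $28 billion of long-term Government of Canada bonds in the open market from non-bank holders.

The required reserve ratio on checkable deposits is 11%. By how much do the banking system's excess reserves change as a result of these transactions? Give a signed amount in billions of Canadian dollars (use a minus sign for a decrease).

Currency withdrawal $65 billion: reserves −$65B, deposits −$65B.
FX sale $82 billion: reserves −$82B, deposits 0.
OMO purchase (from banks) $49 billion: reserves +$49B, deposits 0.
Asset purchase (from non-banks) $28 billion: reserves +$28B, deposits +$28B.
Totals: Δreserves = −$70B, Δdeposits = −$37B.
Δrequired reserves = 11% × −$37B = −$4.07B.
Δexcess reserves = Δreserves − Δrequired = −$70B − (−$4.07B) = -$65.93 billion.

-$65.93 billion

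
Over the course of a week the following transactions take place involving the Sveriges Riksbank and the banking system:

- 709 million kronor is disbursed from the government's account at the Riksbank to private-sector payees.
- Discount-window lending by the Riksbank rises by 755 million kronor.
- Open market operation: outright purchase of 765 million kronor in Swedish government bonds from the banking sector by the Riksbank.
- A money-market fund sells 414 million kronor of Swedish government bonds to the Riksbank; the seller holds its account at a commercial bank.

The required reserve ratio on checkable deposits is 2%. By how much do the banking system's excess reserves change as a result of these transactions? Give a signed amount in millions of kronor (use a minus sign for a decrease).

Government spending 709 million kronor: reserves +709M, deposits +709M.
Discount-window loan 755 million kronor: reserves +755M, deposits 0.
OMO purchase (from banks) 765 million kronor: reserves +765M, deposits 0.
Asset purchase (from non-banks) 414 million kronor: reserves +414M, deposits +414M.
Totals: Δreserves = +2643M, Δdeposits = +1123M.
Δrequired reserves = 2% × +1123M = +22.46M.
Δexcess reserves = Δreserves − Δrequired = +2643M − (+22.46M) = +2620.54 million.

+2620.54 million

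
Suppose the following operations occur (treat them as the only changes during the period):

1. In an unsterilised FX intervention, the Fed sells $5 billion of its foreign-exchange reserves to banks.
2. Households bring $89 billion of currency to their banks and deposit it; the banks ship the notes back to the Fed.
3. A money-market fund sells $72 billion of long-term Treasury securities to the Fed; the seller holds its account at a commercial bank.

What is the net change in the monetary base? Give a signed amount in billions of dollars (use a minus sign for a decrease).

+$67 billion

Fed balance sheet:
  Assets:      Securities +$72B, Foreign assets −$5B
  Liabilities: Bank reserves +$156B, Currency in circulation −$89B
Commercial banking system:
  Assets:      Reserves at CB +$156B, Foreign assets +$5B
  Liabilities: Checkable deposits +$161B
Monetary base = currency + reserves: −$89B + (+$156B) = +$67 billion.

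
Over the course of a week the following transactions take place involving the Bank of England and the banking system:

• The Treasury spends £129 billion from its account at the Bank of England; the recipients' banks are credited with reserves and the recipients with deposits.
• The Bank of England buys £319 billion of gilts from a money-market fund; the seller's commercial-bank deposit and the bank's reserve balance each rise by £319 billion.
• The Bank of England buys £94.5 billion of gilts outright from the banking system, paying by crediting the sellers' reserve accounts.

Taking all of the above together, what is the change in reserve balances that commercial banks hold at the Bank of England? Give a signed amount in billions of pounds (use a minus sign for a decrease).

+£542.5 billion

Bank of England balance sheet:
  Assets:      Securities +£413.5B
  Liabilities: Bank reserves +£542.5B, Government deposits −£129B
So the change in reserve balances that commercial banks hold at the Bank of England is +£542.5 billion.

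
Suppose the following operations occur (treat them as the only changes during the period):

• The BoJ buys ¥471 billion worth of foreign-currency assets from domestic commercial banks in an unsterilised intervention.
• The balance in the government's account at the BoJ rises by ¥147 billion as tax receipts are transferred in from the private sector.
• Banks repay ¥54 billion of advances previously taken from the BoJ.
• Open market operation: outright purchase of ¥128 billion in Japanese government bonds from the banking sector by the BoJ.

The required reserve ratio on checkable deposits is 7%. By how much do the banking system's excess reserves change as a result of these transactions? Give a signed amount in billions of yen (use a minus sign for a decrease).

+¥408.29 billion

FX purchase ¥471 billion: reserves +¥471B, deposits 0.
Government account inflow ¥147 billion: reserves −¥147B, deposits −¥147B.
Discount-window repayment ¥54 billion: reserves −¥54B, deposits 0.
OMO purchase (from banks) ¥128 billion: reserves +¥128B, deposits 0.
Totals: Δreserves = +¥398B, Δdeposits = −¥147B.
Δrequired reserves = 7% × −¥147B = −¥10.29B.
Δexcess reserves = Δreserves − Δrequired = +¥398B − (−¥10.29B) = +¥408.29 billion.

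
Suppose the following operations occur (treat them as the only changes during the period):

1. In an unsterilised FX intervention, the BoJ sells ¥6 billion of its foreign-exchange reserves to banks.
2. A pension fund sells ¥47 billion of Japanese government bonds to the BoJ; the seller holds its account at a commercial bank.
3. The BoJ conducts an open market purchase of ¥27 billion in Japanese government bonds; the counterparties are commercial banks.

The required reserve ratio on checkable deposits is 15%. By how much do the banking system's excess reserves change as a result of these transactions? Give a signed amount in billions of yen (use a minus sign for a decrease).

FX sale ¥6 billion: reserves −¥6B, deposits 0.
Asset purchase (from non-banks) ¥47 billion: reserves +¥47B, deposits +¥47B.
OMO purchase (from banks) ¥27 billion: reserves +¥27B, deposits 0.
Totals: Δreserves = +¥68B, Δdeposits = +¥47B.
Δrequired reserves = 15% × +¥47B = +¥7.05B.
Δexcess reserves = Δreserves − Δrequired = +¥68B − (+¥7.05B) = +¥60.95 billion.

+¥60.95 billion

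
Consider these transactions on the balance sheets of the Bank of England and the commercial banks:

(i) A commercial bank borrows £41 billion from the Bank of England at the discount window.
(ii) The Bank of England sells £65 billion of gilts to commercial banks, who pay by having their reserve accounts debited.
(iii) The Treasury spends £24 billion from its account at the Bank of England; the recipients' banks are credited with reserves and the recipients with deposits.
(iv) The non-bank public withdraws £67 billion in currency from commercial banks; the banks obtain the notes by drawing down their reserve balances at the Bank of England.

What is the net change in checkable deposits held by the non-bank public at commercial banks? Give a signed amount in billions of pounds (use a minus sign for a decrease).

Discount-window loan £41 billion: the counterparty is a bank, so public deposits are unchanged → 0.
OMO sale (to banks) £65 billion: the counterparty is a bank, so public deposits are unchanged → 0.
Government spending £24 billion: non-bank counterparties' bank balances rise → +£24B.
Currency withdrawal £67 billion: non-bank counterparties' bank balances fall → −£67B.
Net: 0 + 0 + 24 − 67 = -£43 billion.

-£43 billion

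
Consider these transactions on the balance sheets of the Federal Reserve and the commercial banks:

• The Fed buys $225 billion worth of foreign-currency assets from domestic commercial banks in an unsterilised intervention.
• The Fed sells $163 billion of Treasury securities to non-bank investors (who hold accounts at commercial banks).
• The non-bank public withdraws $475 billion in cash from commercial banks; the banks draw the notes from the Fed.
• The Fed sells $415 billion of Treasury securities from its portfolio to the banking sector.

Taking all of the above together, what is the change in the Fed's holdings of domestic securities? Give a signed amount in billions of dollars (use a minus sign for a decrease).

-$578 billion

FX purchase $225 billion: the Fed's securities portfolio is untouched → 0.
Asset sale (to non-banks) $163 billion: securities removed from the Fed's portfolio → −$163B.
Currency withdrawal $475 billion: the Fed's securities portfolio is untouched → 0.
OMO sale (to banks) $415 billion: securities removed from the Fed's portfolio → −$415B.
Net: 0 − 163 + 0 − 415 = -$578 billion.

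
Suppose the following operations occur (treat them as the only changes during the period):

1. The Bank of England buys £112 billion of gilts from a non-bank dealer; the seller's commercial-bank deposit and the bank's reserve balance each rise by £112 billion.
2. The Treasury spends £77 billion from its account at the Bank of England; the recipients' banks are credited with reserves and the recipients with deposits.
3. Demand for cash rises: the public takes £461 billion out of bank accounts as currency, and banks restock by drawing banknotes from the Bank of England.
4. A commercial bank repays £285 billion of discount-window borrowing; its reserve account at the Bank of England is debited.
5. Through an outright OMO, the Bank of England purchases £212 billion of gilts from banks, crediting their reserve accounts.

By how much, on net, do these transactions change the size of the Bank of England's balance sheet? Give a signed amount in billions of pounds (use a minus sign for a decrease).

Asset purchase (from non-banks) £112 billion: a Bank of England asset is acquired → +£112B.
Government spending £77 billion: only the composition of liabilities changes → 0.
Currency withdrawal £461 billion: only the composition of liabilities changes → 0.
Discount-window repayment £285 billion: a Bank of England asset is shed → −£285B.
OMO purchase (from banks) £212 billion: a Bank of England asset is acquired → +£212B.
Net: 112 + 0 + 0 − 285 + 212 = +£39 billion.

+£39 billion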